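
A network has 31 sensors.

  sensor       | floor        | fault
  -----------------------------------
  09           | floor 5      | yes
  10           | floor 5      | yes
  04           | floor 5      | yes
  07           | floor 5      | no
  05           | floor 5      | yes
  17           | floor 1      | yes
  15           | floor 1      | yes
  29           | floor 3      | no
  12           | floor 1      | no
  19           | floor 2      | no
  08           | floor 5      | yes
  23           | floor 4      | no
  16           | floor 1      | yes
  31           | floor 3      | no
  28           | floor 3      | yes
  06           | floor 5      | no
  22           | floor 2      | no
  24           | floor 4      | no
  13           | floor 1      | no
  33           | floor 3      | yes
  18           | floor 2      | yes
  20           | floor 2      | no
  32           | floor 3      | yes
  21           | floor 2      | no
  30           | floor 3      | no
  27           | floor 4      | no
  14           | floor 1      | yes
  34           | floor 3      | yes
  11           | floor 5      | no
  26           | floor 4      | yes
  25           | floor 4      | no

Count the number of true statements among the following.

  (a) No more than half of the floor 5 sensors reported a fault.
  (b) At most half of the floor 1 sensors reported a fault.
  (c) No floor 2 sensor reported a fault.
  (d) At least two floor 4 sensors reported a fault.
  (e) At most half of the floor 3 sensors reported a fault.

(a) floor 5: |A| = 8, |A ∩ B| = 5; needs |A ∩ B| ≤ |A ∖ B| — false.
(b) floor 1: |A| = 6, |A ∩ B| = 4; needs |A ∩ B| ≤ |A ∖ B| — false.
(c) floor 2: |A| = 5, |A ∩ B| = 1; needs A ∩ B = ∅ (|A ∩ B| = 0) — false.
(d) floor 4: |A| = 5, |A ∩ B| = 1; needs |A ∩ B| ≥ 2 — false.
(e) floor 3: |A| = 7, |A ∩ B| = 4; needs |A ∩ B| ≤ |A ∖ B| — false.

0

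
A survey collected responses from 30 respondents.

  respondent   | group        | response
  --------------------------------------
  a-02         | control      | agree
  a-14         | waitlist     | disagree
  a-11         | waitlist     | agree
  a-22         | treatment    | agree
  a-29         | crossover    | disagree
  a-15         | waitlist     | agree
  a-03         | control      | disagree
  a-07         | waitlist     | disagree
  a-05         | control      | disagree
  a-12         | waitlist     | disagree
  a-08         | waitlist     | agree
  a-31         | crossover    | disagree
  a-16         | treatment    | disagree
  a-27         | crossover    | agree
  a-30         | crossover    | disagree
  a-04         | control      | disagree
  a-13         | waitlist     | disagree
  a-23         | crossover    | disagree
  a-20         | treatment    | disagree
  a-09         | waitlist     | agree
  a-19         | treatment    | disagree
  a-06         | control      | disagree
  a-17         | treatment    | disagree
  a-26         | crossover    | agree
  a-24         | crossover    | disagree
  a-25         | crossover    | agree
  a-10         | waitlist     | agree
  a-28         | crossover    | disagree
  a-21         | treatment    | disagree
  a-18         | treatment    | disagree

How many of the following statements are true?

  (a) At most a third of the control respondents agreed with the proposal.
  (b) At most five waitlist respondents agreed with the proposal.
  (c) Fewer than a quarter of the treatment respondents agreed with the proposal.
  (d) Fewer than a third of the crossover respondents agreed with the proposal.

(a) control: |A| = 5, |A ∩ B| = 1; needs |A ∩ B| / |A| ≤ 1/3 — true.
(b) waitlist: |A| = 9, |A ∩ B| = 5; needs |A ∩ B| ≤ 5 — true.
(c) treatment: |A| = 7, |A ∩ B| = 1; needs |A ∩ B| / |A| < 1/4 — true.
(d) crossover: |A| = 9, |A ∩ B| = 3; needs |A ∩ B| / |A| < 1/3 — false.

3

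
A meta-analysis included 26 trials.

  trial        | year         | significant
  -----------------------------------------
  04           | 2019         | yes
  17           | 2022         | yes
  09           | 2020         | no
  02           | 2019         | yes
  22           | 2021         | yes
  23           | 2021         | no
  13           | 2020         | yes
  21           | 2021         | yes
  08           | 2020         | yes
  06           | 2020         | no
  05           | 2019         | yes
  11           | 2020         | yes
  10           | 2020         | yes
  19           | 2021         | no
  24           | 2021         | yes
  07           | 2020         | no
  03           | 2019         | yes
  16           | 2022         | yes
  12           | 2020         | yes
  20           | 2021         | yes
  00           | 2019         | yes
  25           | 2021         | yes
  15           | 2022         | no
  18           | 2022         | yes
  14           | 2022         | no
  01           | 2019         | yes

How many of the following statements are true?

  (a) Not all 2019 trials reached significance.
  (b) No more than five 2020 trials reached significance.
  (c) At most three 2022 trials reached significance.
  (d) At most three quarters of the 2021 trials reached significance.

(a) 2019: |A| = 6, |A ∩ B| = 6; needs A ⊄ B (|A ∖ B| ≥ 1) — false.
(b) 2020: |A| = 8, |A ∩ B| = 5; needs |A ∩ B| ≤ 5 — true.
(c) 2022: |A| = 5, |A ∩ B| = 3; needs |A ∩ B| ≤ 3 — true.
(d) 2021: |A| = 7, |A ∩ B| = 5; needs |A ∩ B| / |A| ≤ 3/4 — true.

3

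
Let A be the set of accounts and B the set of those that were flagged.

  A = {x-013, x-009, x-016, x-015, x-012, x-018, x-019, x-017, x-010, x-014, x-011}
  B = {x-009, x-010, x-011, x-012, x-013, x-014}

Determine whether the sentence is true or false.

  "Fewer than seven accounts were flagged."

Truth condition: |A ∩ B| < 7.
A (the restrictor) = {x-013, x-009, x-016, x-015, x-012, x-018, x-019, x-017, x-010, x-014, x-011}, |A| = 11.
A ∩ B = {x-013, x-009, x-012, x-010, x-014, x-011}, so |A ∩ B| = 6.
|A ∩ B| = 6, so the statement is true.

True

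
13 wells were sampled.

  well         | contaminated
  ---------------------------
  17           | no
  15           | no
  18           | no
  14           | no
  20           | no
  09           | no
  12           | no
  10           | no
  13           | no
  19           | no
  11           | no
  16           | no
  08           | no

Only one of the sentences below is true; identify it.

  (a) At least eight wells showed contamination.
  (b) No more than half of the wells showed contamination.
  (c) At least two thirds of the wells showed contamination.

(b)

|A| = 13, |A ∩ B| = 0, |A ∖ B| = 13.
(a) requires |A ∩ B| ≥ 8: false.
(b) requires |A ∩ B| ≤ |A ∖ B|: true.
(c) requires |A ∩ B| / |A| ≥ 2/3: false.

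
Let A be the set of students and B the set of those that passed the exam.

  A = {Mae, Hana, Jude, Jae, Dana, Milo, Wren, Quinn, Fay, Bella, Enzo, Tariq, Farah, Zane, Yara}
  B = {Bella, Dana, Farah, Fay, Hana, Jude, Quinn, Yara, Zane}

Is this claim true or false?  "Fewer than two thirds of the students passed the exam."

Truth condition: |A ∩ B| / |A| < 2/3.
|A| = 15, |A ∩ B| = 9, |A ∖ B| = 6.
|A ∩ B|/|A| = 9/15, so the statement is true.

True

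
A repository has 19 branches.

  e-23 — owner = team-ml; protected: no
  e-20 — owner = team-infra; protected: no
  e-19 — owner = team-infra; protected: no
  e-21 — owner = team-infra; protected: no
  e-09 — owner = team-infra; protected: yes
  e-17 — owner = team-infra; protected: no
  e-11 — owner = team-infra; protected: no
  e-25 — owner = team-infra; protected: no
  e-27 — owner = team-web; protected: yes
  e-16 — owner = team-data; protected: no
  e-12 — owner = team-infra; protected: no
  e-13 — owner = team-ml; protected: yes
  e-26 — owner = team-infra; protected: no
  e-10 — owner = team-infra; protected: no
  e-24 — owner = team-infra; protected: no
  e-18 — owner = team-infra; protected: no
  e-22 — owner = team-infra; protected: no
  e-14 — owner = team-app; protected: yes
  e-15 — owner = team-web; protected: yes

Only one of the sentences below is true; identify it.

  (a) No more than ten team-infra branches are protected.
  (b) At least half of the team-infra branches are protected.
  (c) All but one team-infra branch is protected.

|A| = 13, |A ∩ B| = 1, |A ∖ B| = 12.
(a) requires |A ∩ B| ≤ 10: true.
(b) requires |A ∩ B| ≥ |A ∖ B|: false.
(c) requires |A ∖ B| = 1: false.

(a)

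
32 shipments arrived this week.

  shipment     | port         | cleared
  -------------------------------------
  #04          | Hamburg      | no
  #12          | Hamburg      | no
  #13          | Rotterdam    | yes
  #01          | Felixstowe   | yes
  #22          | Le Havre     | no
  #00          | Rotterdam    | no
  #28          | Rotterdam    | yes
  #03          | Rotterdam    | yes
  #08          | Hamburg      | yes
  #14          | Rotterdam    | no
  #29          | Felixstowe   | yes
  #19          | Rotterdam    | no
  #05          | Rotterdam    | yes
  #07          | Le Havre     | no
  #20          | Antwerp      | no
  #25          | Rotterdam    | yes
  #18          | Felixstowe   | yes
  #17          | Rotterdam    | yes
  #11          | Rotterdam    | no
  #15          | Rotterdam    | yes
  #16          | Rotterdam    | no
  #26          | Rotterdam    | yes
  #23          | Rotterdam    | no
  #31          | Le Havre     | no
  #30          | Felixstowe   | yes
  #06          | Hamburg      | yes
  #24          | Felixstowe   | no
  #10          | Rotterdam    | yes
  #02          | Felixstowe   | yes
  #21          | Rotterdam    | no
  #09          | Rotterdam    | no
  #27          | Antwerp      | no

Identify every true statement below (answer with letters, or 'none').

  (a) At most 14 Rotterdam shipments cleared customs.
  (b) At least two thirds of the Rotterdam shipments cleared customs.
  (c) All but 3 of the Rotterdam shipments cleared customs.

|A| = 17, |A ∩ B| = 9, |A ∖ B| = 8.
(a) |A ∩ B| ≤ 14: holds.
(b) |A ∩ B| / |A| ≥ 2/3: fails.
(c) |A ∖ B| = 3: fails.

(a)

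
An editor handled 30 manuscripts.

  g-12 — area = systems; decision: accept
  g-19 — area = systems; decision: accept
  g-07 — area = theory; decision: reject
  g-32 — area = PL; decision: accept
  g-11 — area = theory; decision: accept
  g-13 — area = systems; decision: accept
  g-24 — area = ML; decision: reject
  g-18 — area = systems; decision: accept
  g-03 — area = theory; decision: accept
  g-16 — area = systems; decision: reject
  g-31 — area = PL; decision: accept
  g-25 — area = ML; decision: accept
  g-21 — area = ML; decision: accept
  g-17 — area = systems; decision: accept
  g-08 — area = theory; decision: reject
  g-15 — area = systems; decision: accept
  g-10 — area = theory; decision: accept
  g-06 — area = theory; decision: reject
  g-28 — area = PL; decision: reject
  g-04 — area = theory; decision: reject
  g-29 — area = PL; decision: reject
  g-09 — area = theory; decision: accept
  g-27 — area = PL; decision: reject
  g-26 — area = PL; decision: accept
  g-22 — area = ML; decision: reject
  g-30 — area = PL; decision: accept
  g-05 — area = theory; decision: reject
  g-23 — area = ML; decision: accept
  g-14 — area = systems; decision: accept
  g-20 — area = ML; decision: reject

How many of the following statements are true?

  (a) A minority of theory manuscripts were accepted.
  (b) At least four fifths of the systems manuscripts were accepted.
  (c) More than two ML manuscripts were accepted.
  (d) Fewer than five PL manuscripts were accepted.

4

(a) theory: |A| = 9, |A ∩ B| = 4; needs |A ∩ B| < |A ∖ B| — true.
(b) systems: |A| = 8, |A ∩ B| = 7; needs |A ∩ B| / |A| ≥ 4/5 — true.
(c) ML: |A| = 6, |A ∩ B| = 3; needs |A ∩ B| > 2 — true.
(d) PL: |A| = 7, |A ∩ B| = 4; needs |A ∩ B| < 5 — true.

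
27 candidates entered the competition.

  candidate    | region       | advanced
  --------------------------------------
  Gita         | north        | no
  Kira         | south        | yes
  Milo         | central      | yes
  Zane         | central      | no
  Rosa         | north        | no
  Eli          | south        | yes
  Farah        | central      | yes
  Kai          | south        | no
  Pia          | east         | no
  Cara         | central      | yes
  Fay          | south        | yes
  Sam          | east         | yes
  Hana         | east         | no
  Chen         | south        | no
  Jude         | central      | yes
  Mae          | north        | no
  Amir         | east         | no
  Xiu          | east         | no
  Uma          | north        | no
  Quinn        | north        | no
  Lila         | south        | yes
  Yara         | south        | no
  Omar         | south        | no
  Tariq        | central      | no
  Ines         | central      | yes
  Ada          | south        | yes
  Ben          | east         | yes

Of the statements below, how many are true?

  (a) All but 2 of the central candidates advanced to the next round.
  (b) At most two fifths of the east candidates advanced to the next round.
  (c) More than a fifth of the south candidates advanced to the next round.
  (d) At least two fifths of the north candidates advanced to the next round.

3

(a) central: |A| = 7, |A ∩ B| = 5; needs |A ∖ B| = 2 — true.
(b) east: |A| = 6, |A ∩ B| = 2; needs |A ∩ B| / |A| ≤ 2/5 — true.
(c) south: |A| = 9, |A ∩ B| = 5; needs |A ∩ B| / |A| > 1/5 — true.
(d) north: |A| = 5, |A ∩ B| = 0; needs |A ∩ B| / |A| ≥ 2/5 — false.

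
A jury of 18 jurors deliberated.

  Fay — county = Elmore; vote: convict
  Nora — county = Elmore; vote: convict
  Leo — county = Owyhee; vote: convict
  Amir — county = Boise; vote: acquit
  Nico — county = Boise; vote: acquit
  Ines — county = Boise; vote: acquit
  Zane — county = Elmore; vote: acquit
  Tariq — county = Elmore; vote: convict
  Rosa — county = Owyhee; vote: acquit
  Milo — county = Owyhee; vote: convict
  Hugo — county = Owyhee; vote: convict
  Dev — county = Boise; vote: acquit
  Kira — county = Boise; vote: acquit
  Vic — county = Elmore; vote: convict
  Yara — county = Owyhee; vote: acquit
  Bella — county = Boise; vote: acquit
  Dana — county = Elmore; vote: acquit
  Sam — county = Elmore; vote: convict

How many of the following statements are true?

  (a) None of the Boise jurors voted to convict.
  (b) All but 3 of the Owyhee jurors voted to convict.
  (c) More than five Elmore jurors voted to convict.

1

(a) Boise: |A| = 6, |A ∩ B| = 0; needs A ∩ B = ∅ (|A ∩ B| = 0) — true.
(b) Owyhee: |A| = 5, |A ∩ B| = 3; needs |A ∖ B| = 3 — false.
(c) Elmore: |A| = 7, |A ∩ B| = 5; needs |A ∩ B| > 5 — false.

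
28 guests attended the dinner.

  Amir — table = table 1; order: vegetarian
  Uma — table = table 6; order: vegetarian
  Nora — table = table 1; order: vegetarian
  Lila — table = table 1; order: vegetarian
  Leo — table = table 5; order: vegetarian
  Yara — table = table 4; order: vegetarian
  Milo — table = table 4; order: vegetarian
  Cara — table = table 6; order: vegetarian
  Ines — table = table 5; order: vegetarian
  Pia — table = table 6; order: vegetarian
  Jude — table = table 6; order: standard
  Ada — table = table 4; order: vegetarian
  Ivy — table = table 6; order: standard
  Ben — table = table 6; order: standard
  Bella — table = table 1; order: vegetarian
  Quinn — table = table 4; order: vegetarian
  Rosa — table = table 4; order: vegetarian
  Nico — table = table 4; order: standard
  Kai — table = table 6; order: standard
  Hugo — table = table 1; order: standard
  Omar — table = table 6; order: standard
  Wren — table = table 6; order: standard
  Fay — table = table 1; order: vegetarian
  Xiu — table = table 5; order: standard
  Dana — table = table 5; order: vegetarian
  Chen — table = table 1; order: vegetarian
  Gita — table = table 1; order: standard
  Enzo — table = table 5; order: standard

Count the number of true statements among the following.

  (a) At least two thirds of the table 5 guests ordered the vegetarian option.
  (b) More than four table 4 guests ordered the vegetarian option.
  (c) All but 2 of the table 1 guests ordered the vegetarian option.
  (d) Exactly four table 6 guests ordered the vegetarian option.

(a) table 5: |A| = 5, |A ∩ B| = 3; needs |A ∩ B| / |A| ≥ 2/3 — false.
(b) table 4: |A| = 6, |A ∩ B| = 5; needs |A ∩ B| > 4 — true.
(c) table 1: |A| = 8, |A ∩ B| = 6; needs |A ∖ B| = 2 — true.
(d) table 6: |A| = 9, |A ∩ B| = 3; needs |A ∩ B| = 4 — false.

2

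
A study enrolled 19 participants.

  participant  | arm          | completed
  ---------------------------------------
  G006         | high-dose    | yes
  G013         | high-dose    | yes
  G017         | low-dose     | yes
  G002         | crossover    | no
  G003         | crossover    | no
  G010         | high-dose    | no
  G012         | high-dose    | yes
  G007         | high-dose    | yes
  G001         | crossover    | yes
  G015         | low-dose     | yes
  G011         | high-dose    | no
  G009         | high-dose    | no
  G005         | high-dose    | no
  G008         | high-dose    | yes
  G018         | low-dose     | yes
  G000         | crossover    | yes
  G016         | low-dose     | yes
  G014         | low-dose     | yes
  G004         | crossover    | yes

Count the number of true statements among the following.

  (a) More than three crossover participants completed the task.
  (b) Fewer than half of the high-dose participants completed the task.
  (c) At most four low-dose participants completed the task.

0

(a) crossover: |A| = 5, |A ∩ B| = 3; needs |A ∩ B| > 3 — false.
(b) high-dose: |A| = 9, |A ∩ B| = 5; needs |A ∩ B| < |A ∖ B| — false.
(c) low-dose: |A| = 5, |A ∩ B| = 5; needs |A ∩ B| ≤ 4 — false.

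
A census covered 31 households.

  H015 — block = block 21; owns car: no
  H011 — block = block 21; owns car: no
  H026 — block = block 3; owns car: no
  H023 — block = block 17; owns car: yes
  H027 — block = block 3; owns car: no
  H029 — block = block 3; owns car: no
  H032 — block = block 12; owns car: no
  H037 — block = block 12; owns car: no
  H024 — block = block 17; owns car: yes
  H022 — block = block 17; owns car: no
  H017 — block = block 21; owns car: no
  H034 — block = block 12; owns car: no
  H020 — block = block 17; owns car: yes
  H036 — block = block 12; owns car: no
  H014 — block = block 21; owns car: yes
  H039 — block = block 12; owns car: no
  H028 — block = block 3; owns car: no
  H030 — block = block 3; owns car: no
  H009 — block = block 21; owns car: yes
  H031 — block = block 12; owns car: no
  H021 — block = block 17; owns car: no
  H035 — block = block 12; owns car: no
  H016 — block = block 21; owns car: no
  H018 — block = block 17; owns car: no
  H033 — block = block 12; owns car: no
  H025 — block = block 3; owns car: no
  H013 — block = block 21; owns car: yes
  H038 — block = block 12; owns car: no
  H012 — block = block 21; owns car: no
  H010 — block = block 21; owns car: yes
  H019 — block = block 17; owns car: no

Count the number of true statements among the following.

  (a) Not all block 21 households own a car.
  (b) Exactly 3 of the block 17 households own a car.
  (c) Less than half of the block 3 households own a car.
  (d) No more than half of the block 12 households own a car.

4

(a) block 21: |A| = 9, |A ∩ B| = 4; needs A ⊄ B (|A ∖ B| ≥ 1) — true.
(b) block 17: |A| = 7, |A ∩ B| = 3; needs |A ∩ B| = 3 — true.
(c) block 3: |A| = 6, |A ∩ B| = 0; needs |A ∩ B| < |A ∖ B| — true.
(d) block 12: |A| = 9, |A ∩ B| = 0; needs |A ∩ B| ≤ |A ∖ B| — true.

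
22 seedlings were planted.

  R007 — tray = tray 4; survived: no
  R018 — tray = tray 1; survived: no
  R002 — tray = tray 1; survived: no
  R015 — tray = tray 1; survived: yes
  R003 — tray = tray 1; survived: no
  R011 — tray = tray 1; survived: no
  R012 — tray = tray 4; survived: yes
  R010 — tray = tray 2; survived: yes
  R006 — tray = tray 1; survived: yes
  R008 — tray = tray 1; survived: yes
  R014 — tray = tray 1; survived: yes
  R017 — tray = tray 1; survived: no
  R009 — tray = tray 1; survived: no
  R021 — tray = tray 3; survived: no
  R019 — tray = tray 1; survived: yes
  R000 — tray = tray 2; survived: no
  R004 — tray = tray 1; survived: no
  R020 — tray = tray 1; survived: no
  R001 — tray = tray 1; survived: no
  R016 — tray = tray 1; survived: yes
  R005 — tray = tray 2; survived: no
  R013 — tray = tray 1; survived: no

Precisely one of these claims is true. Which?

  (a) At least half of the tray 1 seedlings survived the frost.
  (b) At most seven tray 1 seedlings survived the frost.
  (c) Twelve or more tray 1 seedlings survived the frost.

|A| = 16, |A ∩ B| = 6, |A ∖ B| = 10.
(a) requires |A ∩ B| ≥ |A ∖ B|: false.
(b) requires |A ∩ B| ≤ 7: true.
(c) requires |A ∩ B| ≥ 12: false.

(b)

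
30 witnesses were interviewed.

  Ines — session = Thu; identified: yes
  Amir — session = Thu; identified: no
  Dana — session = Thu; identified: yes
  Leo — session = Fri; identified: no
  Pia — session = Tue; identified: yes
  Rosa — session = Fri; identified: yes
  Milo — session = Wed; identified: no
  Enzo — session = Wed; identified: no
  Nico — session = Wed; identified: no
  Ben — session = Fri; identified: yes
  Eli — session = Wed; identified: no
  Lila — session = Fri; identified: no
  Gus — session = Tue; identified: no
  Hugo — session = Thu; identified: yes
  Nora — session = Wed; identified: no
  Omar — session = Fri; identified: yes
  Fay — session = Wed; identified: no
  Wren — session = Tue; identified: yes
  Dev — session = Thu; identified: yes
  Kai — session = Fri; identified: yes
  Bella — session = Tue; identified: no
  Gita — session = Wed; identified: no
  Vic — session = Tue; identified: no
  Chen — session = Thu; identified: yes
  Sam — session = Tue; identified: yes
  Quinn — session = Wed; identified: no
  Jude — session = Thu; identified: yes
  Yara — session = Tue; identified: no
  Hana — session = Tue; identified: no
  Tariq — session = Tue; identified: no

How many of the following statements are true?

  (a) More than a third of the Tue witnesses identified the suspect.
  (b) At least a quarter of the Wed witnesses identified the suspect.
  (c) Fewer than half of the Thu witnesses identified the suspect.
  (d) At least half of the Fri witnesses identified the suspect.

1

(a) Tue: |A| = 9, |A ∩ B| = 3; needs |A ∩ B| / |A| > 1/3 — false.
(b) Wed: |A| = 8, |A ∩ B| = 0; needs |A ∩ B| / |A| ≥ 1/4 — false.
(c) Thu: |A| = 7, |A ∩ B| = 6; needs |A ∩ B| < |A ∖ B| — false.
(d) Fri: |A| = 6, |A ∩ B| = 4; needs |A ∩ B| ≥ |A ∖ B| — true.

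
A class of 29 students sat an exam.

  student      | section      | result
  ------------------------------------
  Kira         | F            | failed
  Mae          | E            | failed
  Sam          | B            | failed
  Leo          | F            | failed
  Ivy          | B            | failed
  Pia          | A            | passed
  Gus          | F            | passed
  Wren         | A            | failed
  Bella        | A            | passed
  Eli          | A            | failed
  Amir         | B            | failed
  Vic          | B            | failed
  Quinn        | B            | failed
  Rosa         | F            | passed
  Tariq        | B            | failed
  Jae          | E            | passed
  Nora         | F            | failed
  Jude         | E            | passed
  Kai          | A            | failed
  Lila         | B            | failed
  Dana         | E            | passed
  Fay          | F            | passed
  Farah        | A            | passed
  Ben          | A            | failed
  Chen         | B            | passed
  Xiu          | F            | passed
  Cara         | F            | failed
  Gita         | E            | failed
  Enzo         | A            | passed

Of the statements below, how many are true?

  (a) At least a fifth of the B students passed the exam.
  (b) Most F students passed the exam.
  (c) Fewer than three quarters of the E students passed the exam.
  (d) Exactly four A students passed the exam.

2

(a) B: |A| = 8, |A ∩ B| = 1; needs |A ∩ B| / |A| ≥ 1/5 — false.
(b) F: |A| = 8, |A ∩ B| = 4; needs |A ∩ B| > |A ∖ B| — false.
(c) E: |A| = 5, |A ∩ B| = 3; needs |A ∩ B| / |A| < 3/4 — true.
(d) A: |A| = 8, |A ∩ B| = 4; needs |A ∩ B| = 4 — true.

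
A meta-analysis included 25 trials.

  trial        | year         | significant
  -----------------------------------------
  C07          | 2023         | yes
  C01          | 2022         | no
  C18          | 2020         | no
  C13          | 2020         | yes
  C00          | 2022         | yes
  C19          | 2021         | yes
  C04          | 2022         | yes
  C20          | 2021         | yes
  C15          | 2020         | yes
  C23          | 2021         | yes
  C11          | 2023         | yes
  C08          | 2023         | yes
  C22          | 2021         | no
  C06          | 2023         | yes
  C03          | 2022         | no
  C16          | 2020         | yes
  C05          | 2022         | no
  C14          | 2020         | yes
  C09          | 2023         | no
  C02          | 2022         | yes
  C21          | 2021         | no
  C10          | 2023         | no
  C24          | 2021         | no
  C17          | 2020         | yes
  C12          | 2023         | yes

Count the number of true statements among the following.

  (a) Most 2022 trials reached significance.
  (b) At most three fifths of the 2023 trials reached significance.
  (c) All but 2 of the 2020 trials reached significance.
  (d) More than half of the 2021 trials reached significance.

0

(a) 2022: |A| = 6, |A ∩ B| = 3; needs |A ∩ B| > |A ∖ B| — false.
(b) 2023: |A| = 7, |A ∩ B| = 5; needs |A ∩ B| / |A| ≤ 3/5 — false.
(c) 2020: |A| = 6, |A ∩ B| = 5; needs |A ∖ B| = 2 — false.
(d) 2021: |A| = 6, |A ∩ B| = 3; needs |A ∩ B| > |A ∖ B| — false.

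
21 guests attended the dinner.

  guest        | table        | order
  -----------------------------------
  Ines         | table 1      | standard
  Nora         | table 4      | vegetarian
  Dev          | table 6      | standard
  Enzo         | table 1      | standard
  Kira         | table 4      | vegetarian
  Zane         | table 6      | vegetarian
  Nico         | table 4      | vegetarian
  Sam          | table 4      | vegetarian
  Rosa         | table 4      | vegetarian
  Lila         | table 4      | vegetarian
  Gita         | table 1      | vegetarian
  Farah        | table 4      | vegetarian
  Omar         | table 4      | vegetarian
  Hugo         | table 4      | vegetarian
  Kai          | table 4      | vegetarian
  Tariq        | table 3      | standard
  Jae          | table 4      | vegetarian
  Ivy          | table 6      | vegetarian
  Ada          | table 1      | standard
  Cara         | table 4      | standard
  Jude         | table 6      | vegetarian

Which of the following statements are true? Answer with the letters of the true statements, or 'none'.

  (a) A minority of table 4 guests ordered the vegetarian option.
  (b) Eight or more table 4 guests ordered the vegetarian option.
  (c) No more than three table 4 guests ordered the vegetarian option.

|A| = 12, |A ∩ B| = 11, |A ∖ B| = 1.
(a) |A ∩ B| < |A ∖ B|: fails.
(b) |A ∩ B| ≥ 8: holds.
(c) |A ∩ B| ≤ 3: fails.

(b)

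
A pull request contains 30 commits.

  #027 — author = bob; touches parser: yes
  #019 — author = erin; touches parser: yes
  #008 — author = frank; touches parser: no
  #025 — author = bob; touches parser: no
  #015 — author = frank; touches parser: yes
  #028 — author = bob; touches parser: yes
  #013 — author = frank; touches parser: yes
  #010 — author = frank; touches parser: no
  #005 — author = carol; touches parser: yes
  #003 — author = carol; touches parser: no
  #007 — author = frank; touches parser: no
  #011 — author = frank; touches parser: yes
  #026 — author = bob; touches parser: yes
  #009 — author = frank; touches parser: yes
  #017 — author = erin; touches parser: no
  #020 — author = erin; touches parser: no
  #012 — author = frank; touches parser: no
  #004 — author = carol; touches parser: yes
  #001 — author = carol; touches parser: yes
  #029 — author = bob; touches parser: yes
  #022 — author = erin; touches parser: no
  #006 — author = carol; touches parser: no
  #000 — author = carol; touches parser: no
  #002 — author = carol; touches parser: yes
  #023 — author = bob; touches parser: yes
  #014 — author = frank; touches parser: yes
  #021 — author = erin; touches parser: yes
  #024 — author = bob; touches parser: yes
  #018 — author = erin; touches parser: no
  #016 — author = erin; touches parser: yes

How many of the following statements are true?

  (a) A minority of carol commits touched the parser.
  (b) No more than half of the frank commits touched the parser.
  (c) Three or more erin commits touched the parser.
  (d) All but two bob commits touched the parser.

(a) carol: |A| = 7, |A ∩ B| = 4; needs |A ∩ B| < |A ∖ B| — false.
(b) frank: |A| = 9, |A ∩ B| = 5; needs |A ∩ B| ≤ |A ∖ B| — false.
(c) erin: |A| = 7, |A ∩ B| = 3; needs |A ∩ B| ≥ 3 — true.
(d) bob: |A| = 7, |A ∩ B| = 6; needs |A ∖ B| = 2 — false.

1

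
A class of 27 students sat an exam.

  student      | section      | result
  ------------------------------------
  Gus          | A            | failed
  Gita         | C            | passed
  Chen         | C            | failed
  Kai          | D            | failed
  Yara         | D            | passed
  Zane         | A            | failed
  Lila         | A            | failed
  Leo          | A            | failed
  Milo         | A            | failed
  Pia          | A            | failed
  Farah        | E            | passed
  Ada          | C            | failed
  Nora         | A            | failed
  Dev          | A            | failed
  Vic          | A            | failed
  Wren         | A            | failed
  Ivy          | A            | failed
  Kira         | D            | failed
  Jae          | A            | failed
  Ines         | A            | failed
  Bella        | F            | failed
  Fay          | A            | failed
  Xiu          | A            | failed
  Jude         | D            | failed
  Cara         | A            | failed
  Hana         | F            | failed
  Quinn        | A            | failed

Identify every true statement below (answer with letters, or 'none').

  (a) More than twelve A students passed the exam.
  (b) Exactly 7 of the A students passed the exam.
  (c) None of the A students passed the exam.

|A| = 17, |A ∩ B| = 0, |A ∖ B| = 17.
(a) |A ∩ B| > 12: fails.
(b) |A ∩ B| = 7: fails.
(c) A ∩ B = ∅ (|A ∩ B| = 0): holds.

(c)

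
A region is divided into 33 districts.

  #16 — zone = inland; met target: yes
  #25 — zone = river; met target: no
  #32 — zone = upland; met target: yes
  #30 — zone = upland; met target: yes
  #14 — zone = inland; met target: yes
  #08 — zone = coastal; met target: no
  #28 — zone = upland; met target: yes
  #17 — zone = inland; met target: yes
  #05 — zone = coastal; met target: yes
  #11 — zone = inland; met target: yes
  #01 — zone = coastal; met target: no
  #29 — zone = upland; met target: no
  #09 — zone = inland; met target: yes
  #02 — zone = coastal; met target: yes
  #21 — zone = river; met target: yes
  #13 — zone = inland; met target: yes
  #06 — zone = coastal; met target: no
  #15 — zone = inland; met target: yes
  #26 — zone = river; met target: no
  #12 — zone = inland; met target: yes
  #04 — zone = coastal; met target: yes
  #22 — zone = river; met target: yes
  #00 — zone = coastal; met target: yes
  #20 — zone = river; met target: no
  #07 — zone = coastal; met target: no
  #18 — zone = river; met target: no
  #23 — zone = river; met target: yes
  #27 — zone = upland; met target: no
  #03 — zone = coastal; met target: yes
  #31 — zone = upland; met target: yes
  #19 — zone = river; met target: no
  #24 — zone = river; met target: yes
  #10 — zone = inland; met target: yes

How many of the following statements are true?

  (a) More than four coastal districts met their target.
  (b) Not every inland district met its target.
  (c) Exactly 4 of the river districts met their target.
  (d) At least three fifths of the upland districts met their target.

3

(a) coastal: |A| = 9, |A ∩ B| = 5; needs |A ∩ B| > 4 — true.
(b) inland: |A| = 9, |A ∩ B| = 9; needs A ⊄ B (|A ∖ B| ≥ 1) — false.
(c) river: |A| = 9, |A ∩ B| = 4; needs |A ∩ B| = 4 — true.
(d) upland: |A| = 6, |A ∩ B| = 4; needs |A ∩ B| / |A| ≥ 3/5 — true.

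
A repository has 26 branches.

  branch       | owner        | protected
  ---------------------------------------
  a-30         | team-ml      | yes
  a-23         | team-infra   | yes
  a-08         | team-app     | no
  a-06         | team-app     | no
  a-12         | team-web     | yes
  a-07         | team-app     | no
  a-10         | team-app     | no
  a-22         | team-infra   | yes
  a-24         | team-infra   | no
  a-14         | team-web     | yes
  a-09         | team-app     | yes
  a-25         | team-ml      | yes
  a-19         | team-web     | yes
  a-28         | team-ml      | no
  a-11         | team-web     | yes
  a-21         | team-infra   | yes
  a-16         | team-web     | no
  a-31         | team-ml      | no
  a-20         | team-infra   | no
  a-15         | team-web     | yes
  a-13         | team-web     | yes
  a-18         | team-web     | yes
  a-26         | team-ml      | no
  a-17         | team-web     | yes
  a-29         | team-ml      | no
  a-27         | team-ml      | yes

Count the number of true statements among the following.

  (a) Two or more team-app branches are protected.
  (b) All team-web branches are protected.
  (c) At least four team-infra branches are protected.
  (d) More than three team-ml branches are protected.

(a) team-app: |A| = 5, |A ∩ B| = 1; needs |A ∩ B| ≥ 2 — false.
(b) team-web: |A| = 9, |A ∩ B| = 8; needs A ⊆ B, i.e. every element of A is in B (|A ∖ B| = 0) — false.
(c) team-infra: |A| = 5, |A ∩ B| = 3; needs |A ∩ B| ≥ 4 — false.
(d) team-ml: |A| = 7, |A ∩ B| = 3; needs |A ∩ B| > 3 — false.

0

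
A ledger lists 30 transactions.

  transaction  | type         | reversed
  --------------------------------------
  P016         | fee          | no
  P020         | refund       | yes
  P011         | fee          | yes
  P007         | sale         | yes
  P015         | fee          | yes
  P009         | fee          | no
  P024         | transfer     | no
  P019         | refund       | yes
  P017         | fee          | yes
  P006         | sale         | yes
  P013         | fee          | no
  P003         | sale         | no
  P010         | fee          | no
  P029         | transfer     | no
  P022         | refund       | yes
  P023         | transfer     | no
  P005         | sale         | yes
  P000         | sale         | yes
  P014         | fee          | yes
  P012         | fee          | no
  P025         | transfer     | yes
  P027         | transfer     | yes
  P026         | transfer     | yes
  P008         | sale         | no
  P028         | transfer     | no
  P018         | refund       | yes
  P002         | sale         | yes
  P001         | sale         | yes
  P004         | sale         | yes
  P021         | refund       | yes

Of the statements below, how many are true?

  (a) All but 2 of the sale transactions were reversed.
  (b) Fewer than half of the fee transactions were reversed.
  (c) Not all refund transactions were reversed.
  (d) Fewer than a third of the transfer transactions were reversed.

(a) sale: |A| = 9, |A ∩ B| = 7; needs |A ∖ B| = 2 — true.
(b) fee: |A| = 9, |A ∩ B| = 4; needs |A ∩ B| < |A ∖ B| — true.
(c) refund: |A| = 5, |A ∩ B| = 5; needs A ⊄ B (|A ∖ B| ≥ 1) — false.
(d) transfer: |A| = 7, |A ∩ B| = 3; needs |A ∩ B| / |A| < 1/3 — false.

2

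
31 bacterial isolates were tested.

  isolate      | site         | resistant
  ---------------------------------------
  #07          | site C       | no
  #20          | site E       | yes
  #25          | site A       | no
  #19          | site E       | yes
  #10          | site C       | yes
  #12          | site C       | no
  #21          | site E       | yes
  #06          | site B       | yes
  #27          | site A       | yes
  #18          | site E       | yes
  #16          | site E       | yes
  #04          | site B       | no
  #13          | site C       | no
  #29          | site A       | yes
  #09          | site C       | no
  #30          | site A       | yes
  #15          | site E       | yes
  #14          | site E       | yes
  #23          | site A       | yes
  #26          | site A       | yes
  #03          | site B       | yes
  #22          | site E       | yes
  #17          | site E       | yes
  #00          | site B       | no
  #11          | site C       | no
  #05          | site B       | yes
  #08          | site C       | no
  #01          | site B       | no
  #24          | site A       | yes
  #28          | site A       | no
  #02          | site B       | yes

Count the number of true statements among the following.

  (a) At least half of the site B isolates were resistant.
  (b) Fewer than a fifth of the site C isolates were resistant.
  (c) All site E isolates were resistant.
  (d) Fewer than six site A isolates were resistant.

(a) site B: |A| = 7, |A ∩ B| = 4; needs |A ∩ B| ≥ |A ∖ B| — true.
(b) site C: |A| = 7, |A ∩ B| = 1; needs |A ∩ B| / |A| < 1/5 — true.
(c) site E: |A| = 9, |A ∩ B| = 9; needs A ⊆ B, i.e. every element of A is in B (|A ∖ B| = 0) — true.
(d) site A: |A| = 8, |A ∩ B| = 6; needs |A ∩ B| < 6 — false.

3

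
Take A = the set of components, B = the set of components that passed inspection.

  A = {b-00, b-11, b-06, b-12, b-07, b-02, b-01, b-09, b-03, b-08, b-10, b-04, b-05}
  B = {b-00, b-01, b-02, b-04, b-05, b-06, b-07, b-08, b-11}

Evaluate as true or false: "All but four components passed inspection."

Truth condition: |A ∖ B| = 4.
A (the restrictor) = {b-00, b-11, b-06, b-12, b-07, b-02, b-01, b-09, b-03, b-08, b-10, b-04, b-05}, |A| = 13.
A ∖ B = {b-12, b-09, b-03, b-10}, so |A ∖ B| = 4.
|A ∖ B| = 4, so the statement is true.

True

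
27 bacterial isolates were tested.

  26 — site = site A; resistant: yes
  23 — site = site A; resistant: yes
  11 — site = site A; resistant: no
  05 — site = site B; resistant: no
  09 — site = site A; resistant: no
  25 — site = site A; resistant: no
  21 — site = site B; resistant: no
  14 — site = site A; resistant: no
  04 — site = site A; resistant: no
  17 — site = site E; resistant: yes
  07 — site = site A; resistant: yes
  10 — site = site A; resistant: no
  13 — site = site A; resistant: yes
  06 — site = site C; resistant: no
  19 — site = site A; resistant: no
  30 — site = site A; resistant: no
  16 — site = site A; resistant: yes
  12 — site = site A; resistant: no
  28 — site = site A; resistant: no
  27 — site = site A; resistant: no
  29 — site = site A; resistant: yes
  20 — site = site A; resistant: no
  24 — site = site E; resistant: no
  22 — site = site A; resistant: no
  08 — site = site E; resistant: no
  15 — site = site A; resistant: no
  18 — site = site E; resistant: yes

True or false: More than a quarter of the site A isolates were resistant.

True

'More than a quarter of the site A isolates were resistant' holds iff |A ∩ B| / |A| > 1/4.
|A| = 20, |A ∩ B| = 6, |A ∖ B| = 14.
|A ∩ B|/|A| = 6/20, so the statement is true.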